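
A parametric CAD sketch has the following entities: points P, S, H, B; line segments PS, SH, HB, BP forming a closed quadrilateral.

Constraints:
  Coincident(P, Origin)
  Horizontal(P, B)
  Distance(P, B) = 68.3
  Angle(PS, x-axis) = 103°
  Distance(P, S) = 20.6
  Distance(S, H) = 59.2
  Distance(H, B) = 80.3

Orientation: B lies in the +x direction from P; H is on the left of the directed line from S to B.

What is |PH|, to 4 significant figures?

74.89

Checks: P.y = 0.00, B.y = 0.00 ✓; |SH| = 59.20 ✓; |HB| = 80.30 ✓.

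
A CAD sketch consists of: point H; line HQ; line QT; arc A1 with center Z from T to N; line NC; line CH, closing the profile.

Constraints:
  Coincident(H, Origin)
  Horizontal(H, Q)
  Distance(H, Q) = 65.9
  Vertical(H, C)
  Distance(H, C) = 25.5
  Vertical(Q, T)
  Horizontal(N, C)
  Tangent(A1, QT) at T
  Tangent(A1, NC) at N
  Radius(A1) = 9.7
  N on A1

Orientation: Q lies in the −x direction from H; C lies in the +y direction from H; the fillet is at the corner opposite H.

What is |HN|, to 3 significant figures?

61.7

The virtual corner opposite H is at (-65.9, 25.5). Tangency of A1 to QT means the radius ZT is perpendicular to QT and tangency of A1 to NC means the radius ZN is perpendicular to NC, with radius 9.7, so the center Z sits 9.7 in from both sides at Z = (-56.2, 15.8). That places the tangent points at T = (-65.9, 15.8) on QT and N = (-56.2, 25.5) on NC. Then |HN| = |N − H| = 61.7.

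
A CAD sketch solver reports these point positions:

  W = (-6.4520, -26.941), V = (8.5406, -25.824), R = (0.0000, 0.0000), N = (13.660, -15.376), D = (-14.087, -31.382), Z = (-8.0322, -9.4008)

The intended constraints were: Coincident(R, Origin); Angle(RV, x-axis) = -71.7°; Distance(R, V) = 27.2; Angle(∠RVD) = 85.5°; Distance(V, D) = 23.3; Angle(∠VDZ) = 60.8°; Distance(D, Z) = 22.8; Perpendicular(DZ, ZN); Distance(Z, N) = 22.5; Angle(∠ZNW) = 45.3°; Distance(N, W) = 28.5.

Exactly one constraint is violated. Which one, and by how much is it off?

Distance(N, W) = 28.5 — off by 5.30.

R = (0.00, 0.00) ✓; RV at -71.70° ✓; |RV| = 27.20 ✓; ∠RVD = 85.50° ✓; |VD| = 23.30 ✓; ∠VDZ = 60.80° ✓; |DZ| = 22.80 ✓; ∠(DZ, ZN) = 90.00° ✓; |ZN| = 22.50 ✓; ∠ZNW = 45.30° ✓; |NW| = 23.20 ✗.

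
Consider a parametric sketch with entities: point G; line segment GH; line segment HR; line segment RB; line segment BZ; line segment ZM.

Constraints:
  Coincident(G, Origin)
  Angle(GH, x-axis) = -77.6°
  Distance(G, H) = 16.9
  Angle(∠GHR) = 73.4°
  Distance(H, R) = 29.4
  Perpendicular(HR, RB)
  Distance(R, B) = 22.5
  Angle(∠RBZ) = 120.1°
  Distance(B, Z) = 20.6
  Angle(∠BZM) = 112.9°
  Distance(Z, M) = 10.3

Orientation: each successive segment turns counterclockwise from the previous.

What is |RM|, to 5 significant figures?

37.253

G is at the origin; GH runs at -77.6° with length 16.9, so H = (3.6290, -16.506). ∠GHR = 73.4° gives HR at 29.000° from the x-axis; with |HR| = 29.4, R = (29.343, -2.2524). The perpendicularity gives RB at right angles to HR, so RB runs at 119.00°; with |RB| = 22.5, B = (18.435, 17.427). ∠RBZ = 120.1° gives BZ at 178.90° from the x-axis; with |BZ| = 20.6, Z = (-2.1616, 17.822). ∠BZM = 112.9° gives ZM at -114.00° from the x-axis; with |ZM| = 10.3, M = (-6.3510, 8.4125). Then |RM| = |M − R| = 37.253.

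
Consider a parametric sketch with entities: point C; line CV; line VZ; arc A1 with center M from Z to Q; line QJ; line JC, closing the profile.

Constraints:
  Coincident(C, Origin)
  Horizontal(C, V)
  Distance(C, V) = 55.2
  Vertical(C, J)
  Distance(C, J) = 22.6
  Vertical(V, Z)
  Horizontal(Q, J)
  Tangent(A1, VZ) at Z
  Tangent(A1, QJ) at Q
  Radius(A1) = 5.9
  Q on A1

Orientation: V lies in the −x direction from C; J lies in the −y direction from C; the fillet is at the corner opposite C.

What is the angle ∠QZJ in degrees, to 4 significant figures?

38.90°

The virtual corner opposite C is at (-55.20, -22.60). A1 meets VZ tangentially, so MZ is at right angles to VZ and tangency of A1 to QJ means the radius MQ is perpendicular to QJ, with radius 5.9, so the center M sits 5.9 in from both sides at M = (-49.30, -16.70). That places the tangent points at Z = (-55.20, -16.70) on VZ and Q = (-49.30, -22.60) on QJ. Then cos ∠QZJ = ZQ·ZJ / (|ZQ||ZJ|), giving 38.90°.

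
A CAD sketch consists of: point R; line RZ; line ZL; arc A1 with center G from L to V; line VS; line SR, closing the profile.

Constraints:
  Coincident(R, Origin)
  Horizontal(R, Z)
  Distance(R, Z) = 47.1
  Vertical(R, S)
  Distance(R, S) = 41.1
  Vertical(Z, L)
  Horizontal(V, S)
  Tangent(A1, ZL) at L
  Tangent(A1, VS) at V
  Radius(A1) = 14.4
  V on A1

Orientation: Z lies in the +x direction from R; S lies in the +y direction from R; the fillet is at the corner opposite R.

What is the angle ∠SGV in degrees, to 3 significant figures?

66.2°

R is at the origin; RZ is horizontal with |RZ| = 47.1 and Z on the +x side, so Z = (47.1, 0.00). R and S share the same x with |RS| = 41.1 and S on the +y side, so S = (0.00, 41.1). The virtual corner opposite R is at (47.1, 41.1). Since A1 is tangent to ZL there, GL ⟂ ZL and A1 meets VS tangentially, so GV is at right angles to VS, with radius 14.4, so the center G sits 14.4 in from both sides at G = (32.7, 26.7). That places the tangent points at L = (47.1, 26.7) on ZL and V = (32.7, 41.1) on VS. Then cos ∠SGV = GS·GV / (|GS||GV|), giving 66.2°.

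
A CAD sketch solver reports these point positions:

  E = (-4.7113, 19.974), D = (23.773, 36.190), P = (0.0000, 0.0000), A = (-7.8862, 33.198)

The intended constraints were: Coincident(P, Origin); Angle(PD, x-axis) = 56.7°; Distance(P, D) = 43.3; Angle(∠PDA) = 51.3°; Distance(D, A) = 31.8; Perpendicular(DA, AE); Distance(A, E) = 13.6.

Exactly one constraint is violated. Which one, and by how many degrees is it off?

Perpendicular(DA, AE) — off by 8.10°.

P = (0.00, 0.00) ✓; PD at 56.70° ✓; |PD| = 43.30 ✓; ∠PDA = 51.30° ✓; |DA| = 31.80 ✓; ∠(DA, AE) = 98.10° ✗; |AE| = 13.60 ✓.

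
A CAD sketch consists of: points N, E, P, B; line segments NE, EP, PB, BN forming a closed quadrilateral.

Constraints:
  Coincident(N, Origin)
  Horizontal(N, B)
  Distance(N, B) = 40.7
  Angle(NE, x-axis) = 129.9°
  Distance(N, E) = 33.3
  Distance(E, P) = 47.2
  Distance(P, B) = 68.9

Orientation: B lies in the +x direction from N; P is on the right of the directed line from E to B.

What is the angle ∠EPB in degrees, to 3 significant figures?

67.7°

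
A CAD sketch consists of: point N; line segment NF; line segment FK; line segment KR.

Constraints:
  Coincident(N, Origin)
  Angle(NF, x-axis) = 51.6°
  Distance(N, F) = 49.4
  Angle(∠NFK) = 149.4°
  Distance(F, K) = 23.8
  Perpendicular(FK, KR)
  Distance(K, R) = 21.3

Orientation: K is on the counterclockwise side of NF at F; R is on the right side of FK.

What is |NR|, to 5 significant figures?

80.967

N is at the origin; NF runs at 51.6° with length 49.4, so F = 49.4·(cos 51.6°, sin 51.6°) = (30.685, 38.714). ∠NFK = 149.4°, so FK runs at 51.6° + (180° − 149.4°) = 82.200° from the x-axis; with |FK| = 23.8, K = F + 23.8·(cos 82.200°, sin 82.200°) = (33.915, 62.294). The perpendicularity gives KR at right angles to FK; with |KR| = 21.3 on the right of FK, R = K + 21.3·(0.99075, -0.13572) = (55.018, 59.404). Then |NR| = |R − N| = 80.967.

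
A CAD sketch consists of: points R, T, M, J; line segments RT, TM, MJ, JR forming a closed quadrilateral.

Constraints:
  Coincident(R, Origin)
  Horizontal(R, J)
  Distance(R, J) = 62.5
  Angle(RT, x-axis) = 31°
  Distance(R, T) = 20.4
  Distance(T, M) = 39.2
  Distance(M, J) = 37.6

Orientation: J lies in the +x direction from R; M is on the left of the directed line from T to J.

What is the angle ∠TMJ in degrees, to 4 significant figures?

73.98°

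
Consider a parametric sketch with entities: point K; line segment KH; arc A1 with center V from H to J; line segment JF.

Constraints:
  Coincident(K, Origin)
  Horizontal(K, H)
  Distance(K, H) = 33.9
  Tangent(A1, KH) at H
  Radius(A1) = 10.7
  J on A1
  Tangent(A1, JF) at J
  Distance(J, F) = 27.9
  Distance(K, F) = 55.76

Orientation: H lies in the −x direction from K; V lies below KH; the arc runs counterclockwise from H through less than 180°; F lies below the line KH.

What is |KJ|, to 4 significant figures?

46.21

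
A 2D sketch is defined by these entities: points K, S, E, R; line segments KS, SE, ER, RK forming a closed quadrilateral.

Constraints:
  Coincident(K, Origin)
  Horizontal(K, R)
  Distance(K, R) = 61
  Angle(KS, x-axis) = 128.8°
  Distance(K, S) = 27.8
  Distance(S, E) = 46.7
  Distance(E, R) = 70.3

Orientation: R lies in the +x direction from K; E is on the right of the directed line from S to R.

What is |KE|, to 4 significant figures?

24.02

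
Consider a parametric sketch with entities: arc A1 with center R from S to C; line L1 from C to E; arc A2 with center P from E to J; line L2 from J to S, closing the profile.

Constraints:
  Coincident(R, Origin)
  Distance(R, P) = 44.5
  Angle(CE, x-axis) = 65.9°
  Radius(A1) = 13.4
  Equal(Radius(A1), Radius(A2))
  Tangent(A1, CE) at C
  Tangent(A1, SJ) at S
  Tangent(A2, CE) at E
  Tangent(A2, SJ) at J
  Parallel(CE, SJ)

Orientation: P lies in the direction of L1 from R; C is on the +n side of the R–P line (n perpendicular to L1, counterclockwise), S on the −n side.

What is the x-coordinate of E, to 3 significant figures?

5.94

The slot axis is L1's direction at 65.9°, so u = (cos 65.9°, sin 65.9°) = (0.408, 0.913) and n = (−sin 65.9°, cos 65.9°) = (-0.913, 0.408). R is at the origin and P lies 44.5 along u from R, so P = 44.5·u = (18.2, 40.6). Tangency of A1 to both parallel lines with radius 13.4 puts C and S at R ± 13.4·n: C = (-12.2, 5.47), S = (12.2, -5.47). Equal radii place E and J the same way about P: E = P + 13.4·n = (5.94, 46.1), J = P − 13.4·n = (30.4, 35.1). So E.x = 5.94.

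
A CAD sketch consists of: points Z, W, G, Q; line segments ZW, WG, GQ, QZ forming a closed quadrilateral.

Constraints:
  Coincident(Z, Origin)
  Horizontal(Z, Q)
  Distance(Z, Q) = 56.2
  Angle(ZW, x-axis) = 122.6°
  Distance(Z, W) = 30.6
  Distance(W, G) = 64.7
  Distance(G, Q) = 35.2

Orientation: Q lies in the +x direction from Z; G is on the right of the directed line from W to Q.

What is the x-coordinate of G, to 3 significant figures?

28.1

Checks: |WG| = 64.70 ✓; |GQ| = 35.20 ✓.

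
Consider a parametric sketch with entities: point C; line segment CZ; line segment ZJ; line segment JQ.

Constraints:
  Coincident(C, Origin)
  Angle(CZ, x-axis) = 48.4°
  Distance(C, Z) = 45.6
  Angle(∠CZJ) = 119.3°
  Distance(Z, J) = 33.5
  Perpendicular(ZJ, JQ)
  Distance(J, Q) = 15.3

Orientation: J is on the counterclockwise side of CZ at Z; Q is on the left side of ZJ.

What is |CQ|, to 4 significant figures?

60.94

∠CZJ = 119.3°, so ZJ runs at 48.4° + (180° − 119.3°) = 109.1° from the x-axis; with |ZJ| = 33.5, J = Z + 33.5·(cos 109.1°, sin 109.1°) = (19.31, 65.76). The perpendicularity gives JQ at right angles to ZJ; with |JQ| = 15.3 on the left of ZJ, Q = J + 15.3·(-0.9449, -0.3272) = (4.856, 60.75). Then |CQ| = |Q − C| = 60.94.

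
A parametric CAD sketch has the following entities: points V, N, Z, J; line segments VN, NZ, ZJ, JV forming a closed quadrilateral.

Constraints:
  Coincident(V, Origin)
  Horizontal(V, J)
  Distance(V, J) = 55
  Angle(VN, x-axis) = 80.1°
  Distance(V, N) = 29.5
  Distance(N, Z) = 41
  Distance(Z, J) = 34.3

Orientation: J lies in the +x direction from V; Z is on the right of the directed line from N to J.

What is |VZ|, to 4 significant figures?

23.31

Checks: |NZ| = 41.00 ✓; |ZJ| = 34.30 ✓.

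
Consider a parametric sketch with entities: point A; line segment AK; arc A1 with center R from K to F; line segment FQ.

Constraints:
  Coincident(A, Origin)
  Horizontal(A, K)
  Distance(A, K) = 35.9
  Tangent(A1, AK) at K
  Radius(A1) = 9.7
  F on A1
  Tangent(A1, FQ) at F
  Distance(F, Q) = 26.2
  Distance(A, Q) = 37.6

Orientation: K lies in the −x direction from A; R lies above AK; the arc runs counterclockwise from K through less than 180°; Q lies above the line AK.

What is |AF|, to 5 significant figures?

27.489

Checks: |RF| = 9.700 ✓; ∠(RF, FQ) = 90.00° ✓; |FQ| = 26.20 ✓; |AQ| = 37.60 ✓.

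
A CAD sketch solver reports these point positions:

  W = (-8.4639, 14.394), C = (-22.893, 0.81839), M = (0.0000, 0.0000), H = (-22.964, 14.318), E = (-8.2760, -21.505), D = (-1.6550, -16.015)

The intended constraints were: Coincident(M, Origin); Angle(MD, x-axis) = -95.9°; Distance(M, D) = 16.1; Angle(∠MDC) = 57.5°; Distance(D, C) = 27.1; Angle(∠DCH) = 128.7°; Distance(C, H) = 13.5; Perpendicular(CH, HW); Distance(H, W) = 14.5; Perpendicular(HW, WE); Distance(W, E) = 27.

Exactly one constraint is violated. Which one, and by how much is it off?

Distance(W, E) = 27 — off by 8.90.

M = (0.00, 0.00) ✓; MD at -95.90° ✓; |MD| = 16.10 ✓; ∠MDC = 57.50° ✓; |DC| = 27.10 ✓; ∠DCH = 128.7° ✓; |CH| = 13.50 ✓; ∠(CH, HW) = 90.00° ✓; |HW| = 14.50 ✓; ∠(HW, WE) = 90.00° ✓; |WE| = 35.90 ✗.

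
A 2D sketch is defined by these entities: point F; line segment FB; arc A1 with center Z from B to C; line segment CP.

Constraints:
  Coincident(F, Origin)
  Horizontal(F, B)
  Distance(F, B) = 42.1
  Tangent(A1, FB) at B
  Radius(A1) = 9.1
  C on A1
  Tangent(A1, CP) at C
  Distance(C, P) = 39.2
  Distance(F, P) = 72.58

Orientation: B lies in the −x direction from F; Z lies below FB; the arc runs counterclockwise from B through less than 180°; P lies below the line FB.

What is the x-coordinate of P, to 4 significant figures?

-55.17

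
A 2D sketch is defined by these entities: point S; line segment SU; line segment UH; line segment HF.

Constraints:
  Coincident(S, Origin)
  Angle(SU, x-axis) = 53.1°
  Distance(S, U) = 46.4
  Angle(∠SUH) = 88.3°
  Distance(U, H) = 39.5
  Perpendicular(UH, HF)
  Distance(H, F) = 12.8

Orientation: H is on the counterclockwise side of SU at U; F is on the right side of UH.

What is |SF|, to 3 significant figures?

70.4

∠SUH = 88.3°, so UH runs at 53.1° + (180° − 88.3°) = 145° from the x-axis; with |UH| = 39.5, H = U + 39.5·(cos 145°, sin 145°) = (-4.42, 59.9). UH is perpendicular to HF; with |HF| = 12.8 on the right of UH, F = H + 12.8·(0.576, 0.817) = (2.96, 70.3). Then |SF| = |F − S| = 70.4.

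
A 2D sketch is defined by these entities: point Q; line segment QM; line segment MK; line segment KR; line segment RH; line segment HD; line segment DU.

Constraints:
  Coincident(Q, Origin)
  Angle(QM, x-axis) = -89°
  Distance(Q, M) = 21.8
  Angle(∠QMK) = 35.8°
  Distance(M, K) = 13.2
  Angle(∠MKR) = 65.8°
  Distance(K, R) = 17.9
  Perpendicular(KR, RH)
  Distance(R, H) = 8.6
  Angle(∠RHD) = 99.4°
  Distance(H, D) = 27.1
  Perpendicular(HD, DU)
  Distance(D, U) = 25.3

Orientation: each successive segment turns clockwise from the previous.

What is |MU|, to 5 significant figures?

30.209

∠RHD = 99.4° gives HD at -158.00° from the x-axis; with |HD| = 27.1, D = (-13.308, -25.867). HD is perpendicular to DU, so DU runs at 112.00°; with |DU| = 25.3, U = (-22.786, -2.4092). Then |MU| = |U − M| = 30.209.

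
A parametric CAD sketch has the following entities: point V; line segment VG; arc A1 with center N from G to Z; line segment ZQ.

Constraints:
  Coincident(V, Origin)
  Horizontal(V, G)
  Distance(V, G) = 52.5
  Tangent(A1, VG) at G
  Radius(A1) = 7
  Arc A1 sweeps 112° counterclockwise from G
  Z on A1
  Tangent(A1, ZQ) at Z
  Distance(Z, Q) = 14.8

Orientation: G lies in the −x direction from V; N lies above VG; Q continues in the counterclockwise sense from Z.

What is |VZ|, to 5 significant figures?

47.005

V is at the origin; V and G share the same y with |VG| = 52.5 and G on the −x side, so G = (-52.500, 0.0000). Tangency of A1 to VG means the radius NG is perpendicular to VG, so N = G + (0, 7) = (-52.500, 7.0000). On A1, G sits at bearing -90° from N; a 112° counterclockwise sweep puts Z at bearing 22°, so Z = N + 7.0·(cos 22°, sin 22°) = (-46.010, 9.6222). Then |VZ| = |Z − V| = 47.005.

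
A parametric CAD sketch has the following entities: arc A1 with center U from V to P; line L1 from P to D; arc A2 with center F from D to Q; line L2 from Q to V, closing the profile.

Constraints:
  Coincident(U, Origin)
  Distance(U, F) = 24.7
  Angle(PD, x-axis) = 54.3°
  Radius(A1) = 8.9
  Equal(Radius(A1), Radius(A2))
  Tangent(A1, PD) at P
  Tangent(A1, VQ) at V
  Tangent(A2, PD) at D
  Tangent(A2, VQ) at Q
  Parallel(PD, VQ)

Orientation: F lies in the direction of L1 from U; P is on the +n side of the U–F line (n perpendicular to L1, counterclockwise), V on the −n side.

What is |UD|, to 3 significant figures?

26.3

The slot axis is L1's direction at 54.3°, so u = (cos 54.3°, sin 54.3°) = (0.584, 0.812) and n = (−sin 54.3°, cos 54.3°) = (-0.812, 0.584). U is at the origin and F lies 24.7 along u from U, so F = 24.7·u = (14.4, 20.1). Tangency of A1 to both parallel lines with radius 8.9 puts P and V at U ± 8.9·n: P = (-7.23, 5.19), V = (7.23, -5.19). Equal radii place D and Q the same way about F: D = F + 8.9·n = (7.19, 25.3), Q = F − 8.9·n = (21.6, 14.9). Then |UD| = |D − U| = 26.3.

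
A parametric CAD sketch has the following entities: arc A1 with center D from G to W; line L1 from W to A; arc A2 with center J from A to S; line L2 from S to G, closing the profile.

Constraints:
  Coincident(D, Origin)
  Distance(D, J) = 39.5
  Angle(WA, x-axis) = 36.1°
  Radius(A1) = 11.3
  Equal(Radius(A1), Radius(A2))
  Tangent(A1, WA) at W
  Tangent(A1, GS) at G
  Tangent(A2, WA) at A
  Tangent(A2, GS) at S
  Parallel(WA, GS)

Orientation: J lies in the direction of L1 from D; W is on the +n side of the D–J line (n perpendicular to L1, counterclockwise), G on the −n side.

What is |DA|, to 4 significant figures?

41.08

The slot axis is L1's direction at 36.1°, so u = (cos 36.1°, sin 36.1°) = (0.8080, 0.5892) and n = (−sin 36.1°, cos 36.1°) = (-0.5892, 0.8080). D is at the origin and J lies 39.5 along u from D, so J = 39.5·u = (31.92, 23.27). Tangency of A1 to both parallel lines with radius 11.3 puts W and G at D ± 11.3·n: W = (-6.658, 9.130), G = (6.658, -9.130). Equal radii place A and S the same way about J: A = J + 11.3·n = (25.26, 32.40), S = J − 11.3·n = (38.57, 14.14). Then |DA| = |A − D| = 41.08.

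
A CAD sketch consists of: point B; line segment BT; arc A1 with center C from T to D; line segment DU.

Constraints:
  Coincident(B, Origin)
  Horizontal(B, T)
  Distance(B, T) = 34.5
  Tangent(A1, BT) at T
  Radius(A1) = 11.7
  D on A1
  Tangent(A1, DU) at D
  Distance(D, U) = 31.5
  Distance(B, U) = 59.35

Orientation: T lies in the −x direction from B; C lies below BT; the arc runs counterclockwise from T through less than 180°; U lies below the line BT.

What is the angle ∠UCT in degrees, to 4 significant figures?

172.9°

B is at the origin; BT is horizontal with |BT| = 34.5 and T on the −x side, so T = (-34.50, 0.000). Tangency of A1 to BT means the radius CT is perpendicular to BT, so C = T + (0, -11.7) = (-34.50, -11.70). Since CD ⟂ DU (tangency), |CU| = √(11.7² + 31.5²) = 33.60 regardless of where D sits on A1. So U lies on both circle(B, 59.35) and circle(C, 33.60); the below-BT intersection is U = (-38.64, -45.05). D is the foot of the tangent from U: D = (-45.89, -14.39).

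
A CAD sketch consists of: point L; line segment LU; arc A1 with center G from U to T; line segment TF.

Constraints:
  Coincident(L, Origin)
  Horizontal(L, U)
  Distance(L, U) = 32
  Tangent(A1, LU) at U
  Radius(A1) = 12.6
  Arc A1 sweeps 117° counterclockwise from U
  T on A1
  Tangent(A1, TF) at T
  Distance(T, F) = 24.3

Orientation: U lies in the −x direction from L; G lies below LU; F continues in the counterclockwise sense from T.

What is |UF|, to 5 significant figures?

39.972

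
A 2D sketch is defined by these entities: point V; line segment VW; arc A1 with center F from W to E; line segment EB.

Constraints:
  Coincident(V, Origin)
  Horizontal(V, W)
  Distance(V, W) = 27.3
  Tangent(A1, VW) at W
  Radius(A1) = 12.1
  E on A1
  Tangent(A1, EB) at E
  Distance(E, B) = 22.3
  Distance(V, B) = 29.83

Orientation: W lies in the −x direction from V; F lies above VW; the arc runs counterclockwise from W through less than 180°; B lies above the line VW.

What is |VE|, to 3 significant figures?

17.8

Checks: |FE| = 12.10 ✓; ∠(FE, EB) = 90.00° ✓; |EB| = 22.30 ✓; |VB| = 29.83 ✓.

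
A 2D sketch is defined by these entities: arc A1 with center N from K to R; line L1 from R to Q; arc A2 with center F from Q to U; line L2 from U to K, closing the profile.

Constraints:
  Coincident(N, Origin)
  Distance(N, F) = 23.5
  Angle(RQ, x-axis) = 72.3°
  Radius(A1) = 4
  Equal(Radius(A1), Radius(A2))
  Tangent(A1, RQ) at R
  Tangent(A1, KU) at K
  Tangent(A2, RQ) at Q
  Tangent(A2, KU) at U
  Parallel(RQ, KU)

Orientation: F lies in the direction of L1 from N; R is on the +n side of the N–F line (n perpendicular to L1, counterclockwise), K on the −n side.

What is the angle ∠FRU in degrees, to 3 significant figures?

9.14°

The slot axis is L1's direction at 72.3°, so u = (cos 72.3°, sin 72.3°) = (0.304, 0.953) and n = (−sin 72.3°, cos 72.3°) = (-0.953, 0.304). N is at the origin and F lies 23.5 along u from N, so F = 23.5·u = (7.14, 22.4). Tangency of A1 to both parallel lines with radius 4.0 puts R and K at N ± 4.0·n: R = (-3.81, 1.22), K = (3.81, -1.22). Equal radii place Q and U the same way about F: Q = F + 4.0·n = (3.33, 23.6), U = F − 4.0·n = (11.0, 21.2). Then cos ∠FRU = RF·RU / (|RF||RU|), giving 9.14°.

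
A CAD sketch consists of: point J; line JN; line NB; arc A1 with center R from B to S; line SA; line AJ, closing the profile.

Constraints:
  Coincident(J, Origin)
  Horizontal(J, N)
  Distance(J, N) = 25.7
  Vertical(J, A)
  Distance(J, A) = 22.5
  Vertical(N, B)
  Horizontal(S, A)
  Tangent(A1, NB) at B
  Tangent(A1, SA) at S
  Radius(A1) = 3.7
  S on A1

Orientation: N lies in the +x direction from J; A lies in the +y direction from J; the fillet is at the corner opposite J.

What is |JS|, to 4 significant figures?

31.47

J is at the origin; J and N share the same y with |JN| = 25.7 and N on the +x side, so N = (25.70, 0.000). J and A share the same x with |JA| = 22.5 and A on the +y side, so A = (0.000, 22.50). The virtual corner opposite J is at (25.70, 22.50). A1 meets NB tangentially, so RB is at right angles to NB and since A1 is tangent to SA there, RS ⟂ SA, with radius 3.7, so the center R sits 3.7 in from both sides at R = (22.00, 18.80). That places the tangent points at B = (25.70, 18.80) on NB and S = (22.00, 22.50) on SA. Then |JS| = |S − J| = 31.47.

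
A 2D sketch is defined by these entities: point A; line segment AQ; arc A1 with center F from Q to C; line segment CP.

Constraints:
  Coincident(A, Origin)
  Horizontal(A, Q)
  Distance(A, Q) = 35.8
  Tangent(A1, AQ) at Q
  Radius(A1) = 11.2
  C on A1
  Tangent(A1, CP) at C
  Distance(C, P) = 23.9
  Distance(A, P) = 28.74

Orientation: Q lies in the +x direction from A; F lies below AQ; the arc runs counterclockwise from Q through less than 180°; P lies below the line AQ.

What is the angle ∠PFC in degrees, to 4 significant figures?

64.89°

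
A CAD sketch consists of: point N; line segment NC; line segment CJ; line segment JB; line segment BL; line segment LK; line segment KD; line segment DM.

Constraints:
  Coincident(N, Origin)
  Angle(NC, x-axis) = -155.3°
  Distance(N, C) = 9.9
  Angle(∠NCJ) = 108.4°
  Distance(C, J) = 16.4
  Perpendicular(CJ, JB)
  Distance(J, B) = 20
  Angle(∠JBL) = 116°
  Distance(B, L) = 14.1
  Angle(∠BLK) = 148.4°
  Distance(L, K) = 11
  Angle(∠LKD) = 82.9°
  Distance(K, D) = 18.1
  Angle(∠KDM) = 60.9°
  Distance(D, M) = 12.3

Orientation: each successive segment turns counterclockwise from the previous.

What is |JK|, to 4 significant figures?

34.47

N is at the origin; NC runs at -155.3° with length 9.9, so C = (-8.994, -4.137). ∠NCJ = 108.4° gives CJ at -83.70° from the x-axis; with |CJ| = 16.4, J = (-7.195, -20.44). CJ ⟂ JB, so JB runs at 6.300°; with |JB| = 20.0, B = (12.68, -18.24). ∠JBL = 116.0° gives BL at 70.30° from the x-axis; with |BL| = 14.1, L = (17.44, -4.968). ∠BLK = 148.4° gives LK at 101.9° from the x-axis; with |LK| = 11.0, K = (15.17, 5.795). Then |JK| = |K − J| = 34.47.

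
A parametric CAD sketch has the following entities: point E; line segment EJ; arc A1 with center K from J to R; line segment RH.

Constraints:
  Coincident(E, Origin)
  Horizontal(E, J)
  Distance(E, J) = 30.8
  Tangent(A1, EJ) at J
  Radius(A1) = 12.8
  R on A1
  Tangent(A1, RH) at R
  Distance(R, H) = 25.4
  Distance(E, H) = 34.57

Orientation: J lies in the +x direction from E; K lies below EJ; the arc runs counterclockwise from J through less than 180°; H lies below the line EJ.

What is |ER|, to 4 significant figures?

20.61

Checks: E.y = 0.00, J.y = 0.00 ✓; |KJ| = 12.80 ✓; |KR| = 12.80 ✓; ∠(KR, RH) = 90.00° ✓; |RH| = 25.40 ✓; |EH| = 34.57 ✓.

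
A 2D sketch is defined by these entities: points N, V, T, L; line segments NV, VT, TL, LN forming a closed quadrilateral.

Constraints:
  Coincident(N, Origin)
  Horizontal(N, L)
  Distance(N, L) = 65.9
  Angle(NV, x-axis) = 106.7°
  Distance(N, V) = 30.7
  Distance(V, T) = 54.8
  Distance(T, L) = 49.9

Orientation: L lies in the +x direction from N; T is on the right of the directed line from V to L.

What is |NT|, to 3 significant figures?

26.1

Checks: |VT| = 54.80 ✓; |TL| = 49.90 ✓.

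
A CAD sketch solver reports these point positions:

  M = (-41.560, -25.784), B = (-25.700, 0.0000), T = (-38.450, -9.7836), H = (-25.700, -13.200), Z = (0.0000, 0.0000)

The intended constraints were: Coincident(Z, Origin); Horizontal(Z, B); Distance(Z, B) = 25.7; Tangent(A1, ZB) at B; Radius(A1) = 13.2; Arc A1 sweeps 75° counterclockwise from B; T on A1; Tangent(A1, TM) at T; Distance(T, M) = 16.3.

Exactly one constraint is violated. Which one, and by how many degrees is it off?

Tangent(A1, TM) at T — off by 4.00°.

Z = (0.00, 0.00) ✓; Z.y = 0.00, B.y = 0.00 ✓; |ZB| = 25.70 ✓; ∠(HB, BZ) = 90.00° ✓; |HB| = 13.20 ✓; bearing(H→T) − bearing(H→B) = 75.00° ✓; |HT| = 13.20 ✓; ∠(HT, TM) = 86.00° ✗; |TM| = 16.30 ✓.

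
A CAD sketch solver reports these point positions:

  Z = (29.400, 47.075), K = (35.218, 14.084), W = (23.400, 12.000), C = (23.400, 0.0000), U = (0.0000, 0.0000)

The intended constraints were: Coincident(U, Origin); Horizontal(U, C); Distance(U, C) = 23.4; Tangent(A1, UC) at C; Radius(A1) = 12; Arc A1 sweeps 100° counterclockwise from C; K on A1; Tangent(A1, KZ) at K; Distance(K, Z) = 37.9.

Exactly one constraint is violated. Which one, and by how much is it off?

Distance(K, Z) = 37.9 — off by 4.40.

U = (0.00, 0.00) ✓; U.y = 0.00, C.y = 0.00 ✓; |UC| = 23.40 ✓; ∠(WC, CU) = 90.00° ✓; |WC| = 12.00 ✓; bearing(W→K) − bearing(W→C) = 100.0° ✓; |WK| = 12.00 ✓; ∠(WK, KZ) = 90.00° ✓; |KZ| = 33.50 ✗.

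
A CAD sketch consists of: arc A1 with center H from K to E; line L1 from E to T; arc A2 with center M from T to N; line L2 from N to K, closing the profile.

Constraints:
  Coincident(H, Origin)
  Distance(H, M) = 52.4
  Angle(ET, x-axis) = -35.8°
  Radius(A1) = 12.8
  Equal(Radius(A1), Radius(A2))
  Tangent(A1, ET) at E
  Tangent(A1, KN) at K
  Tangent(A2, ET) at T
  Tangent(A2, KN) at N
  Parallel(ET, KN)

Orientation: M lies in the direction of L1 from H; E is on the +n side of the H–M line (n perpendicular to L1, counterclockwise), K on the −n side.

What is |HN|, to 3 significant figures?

53.9

The slot axis is L1's direction at -35.8°, so u = (cos -35.8°, sin -35.8°) = (0.811, -0.585) and n = (−sin -35.8°, cos -35.8°) = (0.585, 0.811). H is at the origin and M lies 52.4 along u from H, so M = 52.4·u = (42.5, -30.7). Tangency of A1 to both parallel lines with radius 12.8 puts E and K at H ± 12.8·n: E = (7.49, 10.4), K = (-7.49, -10.4). Equal radii place T and N the same way about M: T = M + 12.8·n = (50.0, -20.3), N = M − 12.8·n = (35.0, -41.0). Then |HN| = |N − H| = 53.9.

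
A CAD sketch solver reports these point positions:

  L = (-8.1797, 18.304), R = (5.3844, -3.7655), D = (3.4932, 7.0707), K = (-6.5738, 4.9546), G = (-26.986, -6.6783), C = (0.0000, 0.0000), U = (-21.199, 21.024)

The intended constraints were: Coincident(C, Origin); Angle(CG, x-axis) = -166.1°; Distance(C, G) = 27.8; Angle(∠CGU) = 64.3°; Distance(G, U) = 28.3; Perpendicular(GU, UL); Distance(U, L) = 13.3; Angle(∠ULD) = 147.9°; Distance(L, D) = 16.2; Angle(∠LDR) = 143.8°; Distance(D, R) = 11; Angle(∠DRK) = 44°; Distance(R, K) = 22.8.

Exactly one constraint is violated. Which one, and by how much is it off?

Distance(R, K) = 22.8 — off by 8.00.

C = (0.00, 0.00) ✓; CG at -166.1° ✓; |CG| = 27.80 ✓; ∠CGU = 64.30° ✓; |GU| = 28.30 ✓; ∠(GU, UL) = 90.00° ✓; |UL| = 13.30 ✓; ∠ULD = 147.9° ✓; |LD| = 16.20 ✓; ∠LDR = 143.8° ✓; |DR| = 11.00 ✓; ∠DRK = 44.00° ✓; |RK| = 14.80 ✗.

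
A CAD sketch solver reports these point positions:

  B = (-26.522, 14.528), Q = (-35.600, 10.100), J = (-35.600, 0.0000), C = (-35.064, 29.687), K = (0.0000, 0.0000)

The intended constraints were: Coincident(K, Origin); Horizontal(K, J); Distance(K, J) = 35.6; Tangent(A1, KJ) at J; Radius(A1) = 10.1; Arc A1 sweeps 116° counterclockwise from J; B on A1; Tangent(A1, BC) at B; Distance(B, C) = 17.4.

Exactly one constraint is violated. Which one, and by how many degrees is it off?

Tangent(A1, BC) at B — off by 3.40°.

K = (0.00, 0.00) ✓; K.y = 0.00, J.y = 0.00 ✓; |KJ| = 35.60 ✓; ∠(QJ, JK) = 90.00° ✓; |QJ| = 10.10 ✓; bearing(Q→B) − bearing(Q→J) = 116.0° ✓; |QB| = 10.10 ✓; ∠(QB, BC) = 86.60° ✗; |BC| = 17.40 ✓.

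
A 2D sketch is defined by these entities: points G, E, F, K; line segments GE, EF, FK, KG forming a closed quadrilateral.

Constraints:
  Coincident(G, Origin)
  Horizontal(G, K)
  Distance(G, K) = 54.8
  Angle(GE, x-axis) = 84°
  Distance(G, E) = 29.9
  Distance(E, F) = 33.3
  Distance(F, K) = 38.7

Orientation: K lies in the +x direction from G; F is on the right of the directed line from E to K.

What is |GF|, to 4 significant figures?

16.14

Checks: |EF| = 33.30 ✓; |FK| = 38.70 ✓.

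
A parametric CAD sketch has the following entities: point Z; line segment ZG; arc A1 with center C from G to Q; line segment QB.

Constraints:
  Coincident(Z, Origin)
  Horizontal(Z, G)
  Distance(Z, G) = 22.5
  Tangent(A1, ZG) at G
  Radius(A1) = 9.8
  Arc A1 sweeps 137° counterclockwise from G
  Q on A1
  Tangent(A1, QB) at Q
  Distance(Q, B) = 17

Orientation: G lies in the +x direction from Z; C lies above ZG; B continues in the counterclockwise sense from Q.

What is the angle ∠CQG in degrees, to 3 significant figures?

21.5°

The tangent condition forces CG to be normal to ZG, so C = G + (0, 9.8) = (22.5, 9.80). On A1, G sits at bearing -90° from C; a 137° counterclockwise sweep puts Q at bearing 47°, so Q = C + 9.8·(cos 47°, sin 47°) = (29.2, 17.0). Then cos ∠CQG = QC·QG / (|QC||QG|), giving 21.5°.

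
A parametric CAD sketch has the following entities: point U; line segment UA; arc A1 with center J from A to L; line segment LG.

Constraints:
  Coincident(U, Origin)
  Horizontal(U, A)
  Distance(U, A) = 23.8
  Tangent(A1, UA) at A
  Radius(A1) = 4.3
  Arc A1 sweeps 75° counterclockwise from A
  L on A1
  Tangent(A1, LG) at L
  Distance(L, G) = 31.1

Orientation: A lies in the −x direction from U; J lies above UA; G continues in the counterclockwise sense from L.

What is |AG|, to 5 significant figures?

35.397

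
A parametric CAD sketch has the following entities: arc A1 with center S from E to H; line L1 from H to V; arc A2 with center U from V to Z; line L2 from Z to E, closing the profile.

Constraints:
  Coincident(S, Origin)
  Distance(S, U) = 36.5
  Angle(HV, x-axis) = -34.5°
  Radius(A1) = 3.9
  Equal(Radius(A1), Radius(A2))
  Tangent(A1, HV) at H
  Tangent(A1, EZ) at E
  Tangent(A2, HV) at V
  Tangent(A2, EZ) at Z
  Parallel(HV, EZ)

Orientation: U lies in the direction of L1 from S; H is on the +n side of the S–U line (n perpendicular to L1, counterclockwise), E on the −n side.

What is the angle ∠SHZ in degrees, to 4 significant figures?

77.94°

Tangency of A1 to both parallel lines with radius 3.9 puts H and E at S ± 3.9·n: H = (2.209, 3.214), E = (-2.209, -3.214). Equal radii place V and Z the same way about U: V = U + 3.9·n = (32.29, -17.46), Z = U − 3.9·n = (27.87, -23.89). Then cos ∠SHZ = HS·HZ / (|HS||HZ|), giving 77.94°.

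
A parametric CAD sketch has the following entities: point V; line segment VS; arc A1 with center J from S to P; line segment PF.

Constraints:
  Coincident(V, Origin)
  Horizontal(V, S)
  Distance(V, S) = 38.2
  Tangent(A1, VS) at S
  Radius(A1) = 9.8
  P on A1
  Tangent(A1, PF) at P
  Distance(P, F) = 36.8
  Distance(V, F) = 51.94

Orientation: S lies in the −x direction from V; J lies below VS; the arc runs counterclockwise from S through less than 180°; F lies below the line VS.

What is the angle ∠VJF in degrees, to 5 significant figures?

84.118°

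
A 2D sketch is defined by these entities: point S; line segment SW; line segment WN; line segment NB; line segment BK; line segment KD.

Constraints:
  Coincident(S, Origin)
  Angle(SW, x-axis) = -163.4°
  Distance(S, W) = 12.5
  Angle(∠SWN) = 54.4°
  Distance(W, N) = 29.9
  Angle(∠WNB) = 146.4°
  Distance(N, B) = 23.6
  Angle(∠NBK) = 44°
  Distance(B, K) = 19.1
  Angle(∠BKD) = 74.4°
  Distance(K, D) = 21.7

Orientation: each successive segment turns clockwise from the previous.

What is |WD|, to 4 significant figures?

33.13

S is at the origin; SW runs at -163.4° with length 12.5, so W = (-11.98, -3.571). ∠SWN = 54.4° gives WN at 71.00° from the x-axis; with |WN| = 29.9, N = (-2.245, 24.70). ∠WNB = 146.4° gives NB at 37.40° from the x-axis; with |NB| = 23.6, B = (16.50, 39.03). ∠NBK = 44.0° gives BK at -98.60° from the x-axis; with |BK| = 19.1, K = (13.65, 20.15). ∠BKD = 74.4° gives KD at 155.8° from the x-axis; with |KD| = 21.7, D = (-6.145, 29.04). Then |WD| = |D − W| = 33.13.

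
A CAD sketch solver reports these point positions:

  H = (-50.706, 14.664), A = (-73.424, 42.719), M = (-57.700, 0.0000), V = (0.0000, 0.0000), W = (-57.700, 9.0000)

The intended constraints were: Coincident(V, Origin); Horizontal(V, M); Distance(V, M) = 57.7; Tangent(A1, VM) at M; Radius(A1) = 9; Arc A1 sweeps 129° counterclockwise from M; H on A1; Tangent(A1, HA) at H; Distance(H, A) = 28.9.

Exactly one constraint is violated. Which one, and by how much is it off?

Distance(H, A) = 28.9 — off by 7.20.

V = (0.00, 0.00) ✓; V.y = 0.00, M.y = 0.00 ✓; |VM| = 57.70 ✓; ∠(WM, MV) = 90.00° ✓; |WM| = 9.000 ✓; bearing(W→H) − bearing(W→M) = 129.0° ✓; |WH| = 9.000 ✓; ∠(WH, HA) = 90.00° ✓; |HA| = 36.10 ✗.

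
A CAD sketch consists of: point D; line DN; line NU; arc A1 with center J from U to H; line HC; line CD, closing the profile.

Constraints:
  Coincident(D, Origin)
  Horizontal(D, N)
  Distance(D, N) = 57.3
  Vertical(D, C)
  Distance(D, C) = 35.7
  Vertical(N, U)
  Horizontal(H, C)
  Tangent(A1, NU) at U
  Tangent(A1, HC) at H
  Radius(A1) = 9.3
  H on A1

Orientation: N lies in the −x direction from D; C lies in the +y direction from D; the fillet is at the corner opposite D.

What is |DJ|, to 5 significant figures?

54.781

D is at the origin; DN is horizontal with |DN| = 57.3 and N on the −x side, so N = (-57.300, 0.0000). D and C share the same x with |DC| = 35.7 and C on the +y side, so C = (0.0000, 35.700). The virtual corner opposite D is at (-57.300, 35.700). Since A1 is tangent to NU there, JU ⟂ NU and tangency of A1 to HC means the radius JH is perpendicular to HC, with radius 9.3, so the center J sits 9.3 in from both sides at J = (-48.000, 26.400). Then |DJ| = |J − D| = 54.781.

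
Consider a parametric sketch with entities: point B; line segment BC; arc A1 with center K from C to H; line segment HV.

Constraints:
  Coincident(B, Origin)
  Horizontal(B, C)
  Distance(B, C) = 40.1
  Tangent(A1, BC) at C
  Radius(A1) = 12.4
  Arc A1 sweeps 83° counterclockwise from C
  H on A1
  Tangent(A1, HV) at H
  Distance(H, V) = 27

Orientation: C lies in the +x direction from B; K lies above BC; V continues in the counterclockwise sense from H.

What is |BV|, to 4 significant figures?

67.25

B is at the origin; B and C share the same y with |BC| = 40.1 and C on the +x side, so C = (40.10, 0.000). Tangency of A1 to BC means the radius KC is perpendicular to BC, so K = C + (0, 12.4) = (40.10, 12.40). On A1, C sits at bearing -90° from K; an 83° counterclockwise sweep puts H at bearing -7°, so H = K + 12.4·(cos -7°, sin -7°) = (52.41, 10.89). The tangent condition forces KH to be normal to HV, so HV runs along (−sin -7°, cos -7°); with |HV| = 27.0, V = (55.70, 37.69). Then |BV| = |V − B| = 67.25.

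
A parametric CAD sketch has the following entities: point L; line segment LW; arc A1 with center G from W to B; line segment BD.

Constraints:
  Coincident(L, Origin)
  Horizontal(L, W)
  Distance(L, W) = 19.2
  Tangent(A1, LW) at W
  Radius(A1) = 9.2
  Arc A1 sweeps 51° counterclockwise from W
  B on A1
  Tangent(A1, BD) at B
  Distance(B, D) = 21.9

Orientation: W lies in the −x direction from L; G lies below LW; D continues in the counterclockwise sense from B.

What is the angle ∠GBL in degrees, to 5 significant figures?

46.374°

L is at the origin; LW is horizontal with |LW| = 19.2 and W on the −x side, so W = (-19.200, 0.0000). The tangent condition forces GW to be normal to LW, so G = W + (0, -9.2) = (-19.200, -9.2000). On A1, W sits at bearing 90° from G; a 51° counterclockwise sweep puts B at bearing 141°, so B = G + 9.2·(cos 141°, sin 141°) = (-26.350, -3.4103). Then cos ∠GBL = BG·BL / (|BG||BL|), giving 46.374°.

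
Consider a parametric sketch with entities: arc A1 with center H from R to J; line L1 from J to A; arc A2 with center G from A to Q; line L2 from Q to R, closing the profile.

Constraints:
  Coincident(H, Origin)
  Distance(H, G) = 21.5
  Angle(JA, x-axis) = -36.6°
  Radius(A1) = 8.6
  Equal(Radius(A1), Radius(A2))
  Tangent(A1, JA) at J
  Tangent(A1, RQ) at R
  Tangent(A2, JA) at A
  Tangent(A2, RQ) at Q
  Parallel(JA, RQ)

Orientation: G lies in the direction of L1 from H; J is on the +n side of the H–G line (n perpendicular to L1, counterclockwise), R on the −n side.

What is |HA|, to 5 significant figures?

23.156

The slot axis is L1's direction at -36.6°, so u = (cos -36.6°, sin -36.6°) = (0.80282, -0.59622) and n = (−sin -36.6°, cos -36.6°) = (0.59622, 0.80282). H is at the origin and G lies 21.5 along u from H, so G = 21.5·u = (17.261, -12.819). Tangency of A1 to both parallel lines with radius 8.6 puts J and R at H ± 8.6·n: J = (5.1275, 6.9042), R = (-5.1275, -6.9042). Equal radii place A and Q the same way about G: A = G + 8.6·n = (22.388, -5.9146), Q = G − 8.6·n = (12.133, -19.723). Then |HA| = |A − H| = 23.156.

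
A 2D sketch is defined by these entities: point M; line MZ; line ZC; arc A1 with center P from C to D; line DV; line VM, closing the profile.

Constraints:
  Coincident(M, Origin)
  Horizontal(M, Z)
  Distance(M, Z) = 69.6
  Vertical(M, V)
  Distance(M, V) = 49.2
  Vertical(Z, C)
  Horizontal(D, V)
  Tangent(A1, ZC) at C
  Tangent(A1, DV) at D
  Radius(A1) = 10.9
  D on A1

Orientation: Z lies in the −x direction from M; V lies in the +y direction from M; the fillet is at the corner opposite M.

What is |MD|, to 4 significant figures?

76.59

The virtual corner opposite M is at (-69.60, 49.20). The tangent condition forces PC to be normal to ZC and since A1 is tangent to DV there, PD ⟂ DV, with radius 10.9, so the center P sits 10.9 in from both sides at P = (-58.70, 38.30). That places the tangent points at C = (-69.60, 38.30) on ZC and D = (-58.70, 49.20) on DV. Then |MD| = |D − M| = 76.59.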